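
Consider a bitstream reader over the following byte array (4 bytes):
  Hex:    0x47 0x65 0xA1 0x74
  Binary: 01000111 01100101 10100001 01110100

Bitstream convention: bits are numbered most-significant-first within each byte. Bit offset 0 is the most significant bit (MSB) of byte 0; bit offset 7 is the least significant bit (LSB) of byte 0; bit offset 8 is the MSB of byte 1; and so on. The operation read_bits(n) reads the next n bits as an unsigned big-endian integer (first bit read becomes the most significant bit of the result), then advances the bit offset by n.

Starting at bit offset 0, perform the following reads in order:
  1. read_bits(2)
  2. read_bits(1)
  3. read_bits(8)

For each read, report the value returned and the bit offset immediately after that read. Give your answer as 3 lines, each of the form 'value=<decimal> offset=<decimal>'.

Read 1: bits[0:2] width=2 -> value=1 (bin 01); offset now 2 = byte 0 bit 2; 30 bits remain
Read 2: bits[2:3] width=1 -> value=0 (bin 0); offset now 3 = byte 0 bit 3; 29 bits remain
Read 3: bits[3:11] width=8 -> value=59 (bin 00111011); offset now 11 = byte 1 bit 3; 21 bits remain

Answer: value=1 offset=2
value=0 offset=3
value=59 offset=11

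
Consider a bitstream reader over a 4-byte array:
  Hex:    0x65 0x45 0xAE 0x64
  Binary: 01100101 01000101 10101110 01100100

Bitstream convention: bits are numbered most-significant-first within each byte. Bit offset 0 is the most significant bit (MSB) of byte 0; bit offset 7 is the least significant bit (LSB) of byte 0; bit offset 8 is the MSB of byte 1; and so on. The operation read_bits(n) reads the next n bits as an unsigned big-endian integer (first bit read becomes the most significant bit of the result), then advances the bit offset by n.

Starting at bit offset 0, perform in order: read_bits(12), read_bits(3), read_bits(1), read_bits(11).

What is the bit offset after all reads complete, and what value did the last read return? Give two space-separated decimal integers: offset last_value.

Answer: 27 1395

Derivation:
Read 1: bits[0:12] width=12 -> value=1620 (bin 011001010100); offset now 12 = byte 1 bit 4; 20 bits remain
Read 2: bits[12:15] width=3 -> value=2 (bin 010); offset now 15 = byte 1 bit 7; 17 bits remain
Read 3: bits[15:16] width=1 -> value=1 (bin 1); offset now 16 = byte 2 bit 0; 16 bits remain
Read 4: bits[16:27] width=11 -> value=1395 (bin 10101110011); offset now 27 = byte 3 bit 3; 5 bits remain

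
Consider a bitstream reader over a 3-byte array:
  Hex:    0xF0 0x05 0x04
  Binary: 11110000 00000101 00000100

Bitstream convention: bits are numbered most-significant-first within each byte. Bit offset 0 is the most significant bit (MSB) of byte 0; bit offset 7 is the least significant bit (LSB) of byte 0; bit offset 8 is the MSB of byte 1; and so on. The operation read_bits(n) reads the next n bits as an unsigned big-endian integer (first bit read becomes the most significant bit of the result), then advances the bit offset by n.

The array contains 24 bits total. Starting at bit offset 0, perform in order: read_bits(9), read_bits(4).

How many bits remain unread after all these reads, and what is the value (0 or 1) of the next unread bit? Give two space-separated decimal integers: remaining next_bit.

Answer: 11 1

Derivation:
Read 1: bits[0:9] width=9 -> value=480 (bin 111100000); offset now 9 = byte 1 bit 1; 15 bits remain
Read 2: bits[9:13] width=4 -> value=0 (bin 0000); offset now 13 = byte 1 bit 5; 11 bits remain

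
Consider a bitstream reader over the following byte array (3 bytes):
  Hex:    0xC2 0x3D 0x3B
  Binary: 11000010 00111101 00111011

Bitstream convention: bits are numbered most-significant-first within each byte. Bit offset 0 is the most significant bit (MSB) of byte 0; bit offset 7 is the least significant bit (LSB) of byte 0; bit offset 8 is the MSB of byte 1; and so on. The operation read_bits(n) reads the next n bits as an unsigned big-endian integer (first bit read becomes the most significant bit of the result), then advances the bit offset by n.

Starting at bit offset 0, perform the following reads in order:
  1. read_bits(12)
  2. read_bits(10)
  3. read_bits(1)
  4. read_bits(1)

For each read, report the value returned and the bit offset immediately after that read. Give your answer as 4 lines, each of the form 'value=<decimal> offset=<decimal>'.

Read 1: bits[0:12] width=12 -> value=3107 (bin 110000100011); offset now 12 = byte 1 bit 4; 12 bits remain
Read 2: bits[12:22] width=10 -> value=846 (bin 1101001110); offset now 22 = byte 2 bit 6; 2 bits remain
Read 3: bits[22:23] width=1 -> value=1 (bin 1); offset now 23 = byte 2 bit 7; 1 bits remain
Read 4: bits[23:24] width=1 -> value=1 (bin 1); offset now 24 = byte 3 bit 0; 0 bits remain

Answer: value=3107 offset=12
value=846 offset=22
value=1 offset=23
value=1 offset=24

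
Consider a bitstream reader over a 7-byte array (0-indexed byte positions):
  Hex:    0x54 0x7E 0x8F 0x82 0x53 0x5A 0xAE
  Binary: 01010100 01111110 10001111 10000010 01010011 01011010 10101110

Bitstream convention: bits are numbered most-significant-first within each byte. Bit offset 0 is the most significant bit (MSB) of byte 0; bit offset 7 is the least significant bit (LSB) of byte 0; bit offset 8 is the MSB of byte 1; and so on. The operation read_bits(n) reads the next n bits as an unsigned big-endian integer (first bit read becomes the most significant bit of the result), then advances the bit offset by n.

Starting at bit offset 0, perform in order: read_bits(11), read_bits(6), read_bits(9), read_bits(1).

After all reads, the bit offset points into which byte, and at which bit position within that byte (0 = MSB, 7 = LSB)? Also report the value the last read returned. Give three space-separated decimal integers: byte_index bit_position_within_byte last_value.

Read 1: bits[0:11] width=11 -> value=675 (bin 01010100011); offset now 11 = byte 1 bit 3; 45 bits remain
Read 2: bits[11:17] width=6 -> value=61 (bin 111101); offset now 17 = byte 2 bit 1; 39 bits remain
Read 3: bits[17:26] width=9 -> value=62 (bin 000111110); offset now 26 = byte 3 bit 2; 30 bits remain
Read 4: bits[26:27] width=1 -> value=0 (bin 0); offset now 27 = byte 3 bit 3; 29 bits remain

Answer: 3 3 0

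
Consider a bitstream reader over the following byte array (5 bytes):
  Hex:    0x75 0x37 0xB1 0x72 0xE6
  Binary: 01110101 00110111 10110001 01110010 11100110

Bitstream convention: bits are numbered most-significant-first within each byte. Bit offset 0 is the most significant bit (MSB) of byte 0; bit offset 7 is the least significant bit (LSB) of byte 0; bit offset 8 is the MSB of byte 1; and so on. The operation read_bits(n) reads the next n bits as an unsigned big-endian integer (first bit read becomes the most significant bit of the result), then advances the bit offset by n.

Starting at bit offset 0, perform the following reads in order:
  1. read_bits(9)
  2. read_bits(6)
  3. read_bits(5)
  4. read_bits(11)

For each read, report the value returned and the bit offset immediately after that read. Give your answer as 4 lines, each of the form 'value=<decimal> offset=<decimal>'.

Read 1: bits[0:9] width=9 -> value=234 (bin 011101010); offset now 9 = byte 1 bit 1; 31 bits remain
Read 2: bits[9:15] width=6 -> value=27 (bin 011011); offset now 15 = byte 1 bit 7; 25 bits remain
Read 3: bits[15:20] width=5 -> value=27 (bin 11011); offset now 20 = byte 2 bit 4; 20 bits remain
Read 4: bits[20:31] width=11 -> value=185 (bin 00010111001); offset now 31 = byte 3 bit 7; 9 bits remain

Answer: value=234 offset=9
value=27 offset=15
value=27 offset=20
value=185 offset=31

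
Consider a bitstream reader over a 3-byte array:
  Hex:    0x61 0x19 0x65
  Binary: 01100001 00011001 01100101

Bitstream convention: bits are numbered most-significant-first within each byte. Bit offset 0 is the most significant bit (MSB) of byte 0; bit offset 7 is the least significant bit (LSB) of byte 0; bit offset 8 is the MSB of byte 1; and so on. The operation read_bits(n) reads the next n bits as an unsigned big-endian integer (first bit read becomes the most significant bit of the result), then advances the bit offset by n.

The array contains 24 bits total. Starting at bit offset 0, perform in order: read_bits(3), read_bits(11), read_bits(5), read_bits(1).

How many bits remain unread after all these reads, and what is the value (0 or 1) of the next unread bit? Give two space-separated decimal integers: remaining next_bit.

Read 1: bits[0:3] width=3 -> value=3 (bin 011); offset now 3 = byte 0 bit 3; 21 bits remain
Read 2: bits[3:14] width=11 -> value=70 (bin 00001000110); offset now 14 = byte 1 bit 6; 10 bits remain
Read 3: bits[14:19] width=5 -> value=11 (bin 01011); offset now 19 = byte 2 bit 3; 5 bits remain
Read 4: bits[19:20] width=1 -> value=0 (bin 0); offset now 20 = byte 2 bit 4; 4 bits remain

Answer: 4 0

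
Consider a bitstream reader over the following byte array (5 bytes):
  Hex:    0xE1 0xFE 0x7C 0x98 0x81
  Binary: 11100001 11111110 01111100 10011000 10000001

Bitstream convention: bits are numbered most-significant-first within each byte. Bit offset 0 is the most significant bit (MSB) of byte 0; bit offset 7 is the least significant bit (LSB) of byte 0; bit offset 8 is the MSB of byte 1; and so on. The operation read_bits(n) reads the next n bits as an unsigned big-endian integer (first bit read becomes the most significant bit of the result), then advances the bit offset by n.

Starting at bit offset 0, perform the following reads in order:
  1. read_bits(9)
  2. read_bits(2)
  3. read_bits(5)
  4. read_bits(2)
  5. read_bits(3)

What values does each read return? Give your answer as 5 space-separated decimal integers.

Read 1: bits[0:9] width=9 -> value=451 (bin 111000011); offset now 9 = byte 1 bit 1; 31 bits remain
Read 2: bits[9:11] width=2 -> value=3 (bin 11); offset now 11 = byte 1 bit 3; 29 bits remain
Read 3: bits[11:16] width=5 -> value=30 (bin 11110); offset now 16 = byte 2 bit 0; 24 bits remain
Read 4: bits[16:18] width=2 -> value=1 (bin 01); offset now 18 = byte 2 bit 2; 22 bits remain
Read 5: bits[18:21] width=3 -> value=7 (bin 111); offset now 21 = byte 2 bit 5; 19 bits remain

Answer: 451 3 30 1 7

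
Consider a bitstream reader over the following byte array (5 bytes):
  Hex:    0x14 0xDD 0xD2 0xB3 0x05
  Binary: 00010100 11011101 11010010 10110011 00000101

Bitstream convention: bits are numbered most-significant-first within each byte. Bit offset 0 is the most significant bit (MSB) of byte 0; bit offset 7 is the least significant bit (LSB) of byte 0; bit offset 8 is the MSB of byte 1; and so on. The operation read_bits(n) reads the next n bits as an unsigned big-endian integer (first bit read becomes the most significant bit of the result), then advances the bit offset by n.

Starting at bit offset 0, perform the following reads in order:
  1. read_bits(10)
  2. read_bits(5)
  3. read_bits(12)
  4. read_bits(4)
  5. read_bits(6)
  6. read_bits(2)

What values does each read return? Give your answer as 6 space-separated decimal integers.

Read 1: bits[0:10] width=10 -> value=83 (bin 0001010011); offset now 10 = byte 1 bit 2; 30 bits remain
Read 2: bits[10:15] width=5 -> value=14 (bin 01110); offset now 15 = byte 1 bit 7; 25 bits remain
Read 3: bits[15:27] width=12 -> value=3733 (bin 111010010101); offset now 27 = byte 3 bit 3; 13 bits remain
Read 4: bits[27:31] width=4 -> value=9 (bin 1001); offset now 31 = byte 3 bit 7; 9 bits remain
Read 5: bits[31:37] width=6 -> value=32 (bin 100000); offset now 37 = byte 4 bit 5; 3 bits remain
Read 6: bits[37:39] width=2 -> value=2 (bin 10); offset now 39 = byte 4 bit 7; 1 bits remain

Answer: 83 14 3733 9 32 2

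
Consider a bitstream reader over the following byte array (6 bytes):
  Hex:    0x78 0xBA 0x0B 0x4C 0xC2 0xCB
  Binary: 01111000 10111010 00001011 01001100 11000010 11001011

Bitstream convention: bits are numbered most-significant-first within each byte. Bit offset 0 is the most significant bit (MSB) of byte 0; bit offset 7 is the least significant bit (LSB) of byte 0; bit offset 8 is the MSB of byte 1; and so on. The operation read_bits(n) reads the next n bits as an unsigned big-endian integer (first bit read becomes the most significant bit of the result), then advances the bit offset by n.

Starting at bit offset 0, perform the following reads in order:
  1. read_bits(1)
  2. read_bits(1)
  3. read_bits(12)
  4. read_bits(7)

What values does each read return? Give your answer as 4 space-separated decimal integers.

Read 1: bits[0:1] width=1 -> value=0 (bin 0); offset now 1 = byte 0 bit 1; 47 bits remain
Read 2: bits[1:2] width=1 -> value=1 (bin 1); offset now 2 = byte 0 bit 2; 46 bits remain
Read 3: bits[2:14] width=12 -> value=3630 (bin 111000101110); offset now 14 = byte 1 bit 6; 34 bits remain
Read 4: bits[14:21] width=7 -> value=65 (bin 1000001); offset now 21 = byte 2 bit 5; 27 bits remain

Answer: 0 1 3630 65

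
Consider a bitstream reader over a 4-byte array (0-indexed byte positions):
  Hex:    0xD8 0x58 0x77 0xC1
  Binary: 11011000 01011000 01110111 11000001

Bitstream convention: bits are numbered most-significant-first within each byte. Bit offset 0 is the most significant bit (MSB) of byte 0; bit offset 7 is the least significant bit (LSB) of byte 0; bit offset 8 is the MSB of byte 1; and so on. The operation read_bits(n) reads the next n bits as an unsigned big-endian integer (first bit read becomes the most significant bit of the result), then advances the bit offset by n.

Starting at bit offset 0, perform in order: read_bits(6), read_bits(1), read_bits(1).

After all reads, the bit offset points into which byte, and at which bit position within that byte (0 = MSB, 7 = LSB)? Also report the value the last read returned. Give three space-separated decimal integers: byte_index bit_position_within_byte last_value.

Read 1: bits[0:6] width=6 -> value=54 (bin 110110); offset now 6 = byte 0 bit 6; 26 bits remain
Read 2: bits[6:7] width=1 -> value=0 (bin 0); offset now 7 = byte 0 bit 7; 25 bits remain
Read 3: bits[7:8] width=1 -> value=0 (bin 0); offset now 8 = byte 1 bit 0; 24 bits remain

Answer: 1 0 0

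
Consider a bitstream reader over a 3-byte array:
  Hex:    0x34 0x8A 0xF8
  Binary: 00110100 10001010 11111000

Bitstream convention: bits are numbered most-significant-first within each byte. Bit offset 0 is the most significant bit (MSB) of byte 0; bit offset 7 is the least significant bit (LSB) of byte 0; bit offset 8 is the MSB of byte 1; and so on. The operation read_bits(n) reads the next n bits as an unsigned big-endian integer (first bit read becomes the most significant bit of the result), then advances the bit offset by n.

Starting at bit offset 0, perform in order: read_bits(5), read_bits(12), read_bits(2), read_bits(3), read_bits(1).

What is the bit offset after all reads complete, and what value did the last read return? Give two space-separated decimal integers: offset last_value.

Answer: 23 0

Derivation:
Read 1: bits[0:5] width=5 -> value=6 (bin 00110); offset now 5 = byte 0 bit 5; 19 bits remain
Read 2: bits[5:17] width=12 -> value=2325 (bin 100100010101); offset now 17 = byte 2 bit 1; 7 bits remain
Read 3: bits[17:19] width=2 -> value=3 (bin 11); offset now 19 = byte 2 bit 3; 5 bits remain
Read 4: bits[19:22] width=3 -> value=6 (bin 110); offset now 22 = byte 2 bit 6; 2 bits remain
Read 5: bits[22:23] width=1 -> value=0 (bin 0); offset now 23 = byte 2 bit 7; 1 bits remain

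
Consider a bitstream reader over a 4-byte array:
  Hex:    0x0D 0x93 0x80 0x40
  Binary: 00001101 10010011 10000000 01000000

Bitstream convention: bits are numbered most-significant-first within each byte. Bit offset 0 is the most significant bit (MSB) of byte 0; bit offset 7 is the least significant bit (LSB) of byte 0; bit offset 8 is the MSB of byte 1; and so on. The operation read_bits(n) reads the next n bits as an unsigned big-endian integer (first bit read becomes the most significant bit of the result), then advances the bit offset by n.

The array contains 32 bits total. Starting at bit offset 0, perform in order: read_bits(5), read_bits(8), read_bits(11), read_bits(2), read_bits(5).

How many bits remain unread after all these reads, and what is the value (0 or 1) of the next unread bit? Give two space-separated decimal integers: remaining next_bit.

Read 1: bits[0:5] width=5 -> value=1 (bin 00001); offset now 5 = byte 0 bit 5; 27 bits remain
Read 2: bits[5:13] width=8 -> value=178 (bin 10110010); offset now 13 = byte 1 bit 5; 19 bits remain
Read 3: bits[13:24] width=11 -> value=896 (bin 01110000000); offset now 24 = byte 3 bit 0; 8 bits remain
Read 4: bits[24:26] width=2 -> value=1 (bin 01); offset now 26 = byte 3 bit 2; 6 bits remain
Read 5: bits[26:31] width=5 -> value=0 (bin 00000); offset now 31 = byte 3 bit 7; 1 bits remain

Answer: 1 0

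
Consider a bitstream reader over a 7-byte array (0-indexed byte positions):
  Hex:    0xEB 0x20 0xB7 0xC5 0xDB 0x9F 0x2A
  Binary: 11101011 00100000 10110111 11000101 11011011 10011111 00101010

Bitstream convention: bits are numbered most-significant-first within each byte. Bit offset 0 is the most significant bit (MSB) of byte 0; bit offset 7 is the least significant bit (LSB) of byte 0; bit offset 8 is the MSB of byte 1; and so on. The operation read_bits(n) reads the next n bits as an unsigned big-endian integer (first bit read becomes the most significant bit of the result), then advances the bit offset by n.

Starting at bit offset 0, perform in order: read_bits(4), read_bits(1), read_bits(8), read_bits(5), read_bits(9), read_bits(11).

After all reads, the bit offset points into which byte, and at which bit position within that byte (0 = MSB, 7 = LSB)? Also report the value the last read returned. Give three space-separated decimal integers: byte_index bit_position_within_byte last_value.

Read 1: bits[0:4] width=4 -> value=14 (bin 1110); offset now 4 = byte 0 bit 4; 52 bits remain
Read 2: bits[4:5] width=1 -> value=1 (bin 1); offset now 5 = byte 0 bit 5; 51 bits remain
Read 3: bits[5:13] width=8 -> value=100 (bin 01100100); offset now 13 = byte 1 bit 5; 43 bits remain
Read 4: bits[13:18] width=5 -> value=2 (bin 00010); offset now 18 = byte 2 bit 2; 38 bits remain
Read 5: bits[18:27] width=9 -> value=446 (bin 110111110); offset now 27 = byte 3 bit 3; 29 bits remain
Read 6: bits[27:38] width=11 -> value=374 (bin 00101110110); offset now 38 = byte 4 bit 6; 18 bits remain

Answer: 4 6 374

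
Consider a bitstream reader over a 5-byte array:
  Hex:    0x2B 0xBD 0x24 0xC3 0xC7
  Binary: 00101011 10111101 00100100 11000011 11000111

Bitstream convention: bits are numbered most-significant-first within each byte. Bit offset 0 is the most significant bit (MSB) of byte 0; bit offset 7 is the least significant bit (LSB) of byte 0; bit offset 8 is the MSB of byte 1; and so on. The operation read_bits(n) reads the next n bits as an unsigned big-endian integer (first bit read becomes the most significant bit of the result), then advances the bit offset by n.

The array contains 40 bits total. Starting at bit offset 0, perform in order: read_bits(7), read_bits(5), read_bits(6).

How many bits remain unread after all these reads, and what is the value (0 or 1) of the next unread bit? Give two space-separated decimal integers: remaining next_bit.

Answer: 22 1

Derivation:
Read 1: bits[0:7] width=7 -> value=21 (bin 0010101); offset now 7 = byte 0 bit 7; 33 bits remain
Read 2: bits[7:12] width=5 -> value=27 (bin 11011); offset now 12 = byte 1 bit 4; 28 bits remain
Read 3: bits[12:18] width=6 -> value=52 (bin 110100); offset now 18 = byte 2 bit 2; 22 bits remain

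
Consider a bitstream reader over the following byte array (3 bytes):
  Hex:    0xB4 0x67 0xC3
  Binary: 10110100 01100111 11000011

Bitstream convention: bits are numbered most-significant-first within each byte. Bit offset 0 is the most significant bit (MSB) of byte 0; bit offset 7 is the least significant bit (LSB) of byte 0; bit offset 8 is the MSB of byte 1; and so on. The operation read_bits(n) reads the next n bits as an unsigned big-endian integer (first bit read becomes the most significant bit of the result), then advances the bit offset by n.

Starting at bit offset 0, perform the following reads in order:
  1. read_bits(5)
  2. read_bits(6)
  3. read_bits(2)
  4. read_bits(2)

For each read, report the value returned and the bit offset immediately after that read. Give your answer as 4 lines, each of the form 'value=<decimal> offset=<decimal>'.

Read 1: bits[0:5] width=5 -> value=22 (bin 10110); offset now 5 = byte 0 bit 5; 19 bits remain
Read 2: bits[5:11] width=6 -> value=35 (bin 100011); offset now 11 = byte 1 bit 3; 13 bits remain
Read 3: bits[11:13] width=2 -> value=0 (bin 00); offset now 13 = byte 1 bit 5; 11 bits remain
Read 4: bits[13:15] width=2 -> value=3 (bin 11); offset now 15 = byte 1 bit 7; 9 bits remain

Answer: value=22 offset=5
value=35 offset=11
value=0 offset=13
value=3 offset=15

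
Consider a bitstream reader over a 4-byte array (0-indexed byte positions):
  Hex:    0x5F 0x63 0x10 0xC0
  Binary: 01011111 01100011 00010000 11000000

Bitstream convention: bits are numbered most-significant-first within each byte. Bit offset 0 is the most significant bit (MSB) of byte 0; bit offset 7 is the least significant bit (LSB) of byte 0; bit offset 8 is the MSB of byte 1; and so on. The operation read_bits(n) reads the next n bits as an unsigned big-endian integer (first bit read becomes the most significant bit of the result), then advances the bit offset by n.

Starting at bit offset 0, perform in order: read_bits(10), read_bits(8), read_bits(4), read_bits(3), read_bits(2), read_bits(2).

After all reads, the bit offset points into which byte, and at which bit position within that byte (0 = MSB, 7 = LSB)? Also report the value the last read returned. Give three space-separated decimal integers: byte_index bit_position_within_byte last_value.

Answer: 3 5 0

Derivation:
Read 1: bits[0:10] width=10 -> value=381 (bin 0101111101); offset now 10 = byte 1 bit 2; 22 bits remain
Read 2: bits[10:18] width=8 -> value=140 (bin 10001100); offset now 18 = byte 2 bit 2; 14 bits remain
Read 3: bits[18:22] width=4 -> value=4 (bin 0100); offset now 22 = byte 2 bit 6; 10 bits remain
Read 4: bits[22:25] width=3 -> value=1 (bin 001); offset now 25 = byte 3 bit 1; 7 bits remain
Read 5: bits[25:27] width=2 -> value=2 (bin 10); offset now 27 = byte 3 bit 3; 5 bits remain
Read 6: bits[27:29] width=2 -> value=0 (bin 00); offset now 29 = byte 3 bit 5; 3 bits remain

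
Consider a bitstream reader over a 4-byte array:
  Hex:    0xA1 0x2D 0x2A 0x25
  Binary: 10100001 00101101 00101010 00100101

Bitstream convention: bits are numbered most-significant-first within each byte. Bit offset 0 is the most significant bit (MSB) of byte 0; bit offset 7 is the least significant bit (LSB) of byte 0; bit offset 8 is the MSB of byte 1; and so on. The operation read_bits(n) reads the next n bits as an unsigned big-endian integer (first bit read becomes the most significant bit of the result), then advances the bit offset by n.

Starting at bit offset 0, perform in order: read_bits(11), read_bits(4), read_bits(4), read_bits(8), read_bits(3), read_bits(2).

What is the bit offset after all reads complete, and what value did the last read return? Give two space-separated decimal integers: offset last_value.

Answer: 32 1

Derivation:
Read 1: bits[0:11] width=11 -> value=1289 (bin 10100001001); offset now 11 = byte 1 bit 3; 21 bits remain
Read 2: bits[11:15] width=4 -> value=6 (bin 0110); offset now 15 = byte 1 bit 7; 17 bits remain
Read 3: bits[15:19] width=4 -> value=9 (bin 1001); offset now 19 = byte 2 bit 3; 13 bits remain
Read 4: bits[19:27] width=8 -> value=81 (bin 01010001); offset now 27 = byte 3 bit 3; 5 bits remain
Read 5: bits[27:30] width=3 -> value=1 (bin 001); offset now 30 = byte 3 bit 6; 2 bits remain
Read 6: bits[30:32] width=2 -> value=1 (bin 01); offset now 32 = byte 4 bit 0; 0 bits remain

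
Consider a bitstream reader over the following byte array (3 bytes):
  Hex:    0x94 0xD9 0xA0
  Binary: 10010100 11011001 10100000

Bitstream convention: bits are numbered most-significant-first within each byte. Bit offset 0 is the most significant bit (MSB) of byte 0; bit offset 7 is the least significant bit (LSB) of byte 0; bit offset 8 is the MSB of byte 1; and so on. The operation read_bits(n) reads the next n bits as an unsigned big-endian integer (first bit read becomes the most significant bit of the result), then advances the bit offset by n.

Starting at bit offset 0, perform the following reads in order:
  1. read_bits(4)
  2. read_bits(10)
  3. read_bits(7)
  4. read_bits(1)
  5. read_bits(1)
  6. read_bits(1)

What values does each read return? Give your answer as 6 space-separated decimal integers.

Read 1: bits[0:4] width=4 -> value=9 (bin 1001); offset now 4 = byte 0 bit 4; 20 bits remain
Read 2: bits[4:14] width=10 -> value=310 (bin 0100110110); offset now 14 = byte 1 bit 6; 10 bits remain
Read 3: bits[14:21] width=7 -> value=52 (bin 0110100); offset now 21 = byte 2 bit 5; 3 bits remain
Read 4: bits[21:22] width=1 -> value=0 (bin 0); offset now 22 = byte 2 bit 6; 2 bits remain
Read 5: bits[22:23] width=1 -> value=0 (bin 0); offset now 23 = byte 2 bit 7; 1 bits remain
Read 6: bits[23:24] width=1 -> value=0 (bin 0); offset now 24 = byte 3 bit 0; 0 bits remain

Answer: 9 310 52 0 0 0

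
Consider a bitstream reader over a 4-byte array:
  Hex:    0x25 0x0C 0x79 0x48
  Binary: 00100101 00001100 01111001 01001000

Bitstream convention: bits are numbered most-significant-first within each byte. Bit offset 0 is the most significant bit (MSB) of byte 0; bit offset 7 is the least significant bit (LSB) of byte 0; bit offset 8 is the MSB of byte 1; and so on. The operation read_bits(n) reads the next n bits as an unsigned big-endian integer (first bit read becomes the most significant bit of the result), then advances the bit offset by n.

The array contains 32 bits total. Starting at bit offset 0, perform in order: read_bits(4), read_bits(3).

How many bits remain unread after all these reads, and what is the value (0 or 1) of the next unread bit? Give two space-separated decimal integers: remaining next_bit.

Read 1: bits[0:4] width=4 -> value=2 (bin 0010); offset now 4 = byte 0 bit 4; 28 bits remain
Read 2: bits[4:7] width=3 -> value=2 (bin 010); offset now 7 = byte 0 bit 7; 25 bits remain

Answer: 25 1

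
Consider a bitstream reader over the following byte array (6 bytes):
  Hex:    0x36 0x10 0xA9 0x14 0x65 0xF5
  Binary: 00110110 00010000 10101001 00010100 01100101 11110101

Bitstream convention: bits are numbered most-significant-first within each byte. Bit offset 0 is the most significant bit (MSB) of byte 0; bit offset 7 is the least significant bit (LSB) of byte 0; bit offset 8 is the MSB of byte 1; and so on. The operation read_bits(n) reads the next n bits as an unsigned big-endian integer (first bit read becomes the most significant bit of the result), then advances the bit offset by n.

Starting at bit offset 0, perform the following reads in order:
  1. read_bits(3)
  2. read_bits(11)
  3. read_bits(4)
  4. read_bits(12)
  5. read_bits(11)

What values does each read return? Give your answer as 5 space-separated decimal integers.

Answer: 1 1412 2 2629 203

Derivation:
Read 1: bits[0:3] width=3 -> value=1 (bin 001); offset now 3 = byte 0 bit 3; 45 bits remain
Read 2: bits[3:14] width=11 -> value=1412 (bin 10110000100); offset now 14 = byte 1 bit 6; 34 bits remain
Read 3: bits[14:18] width=4 -> value=2 (bin 0010); offset now 18 = byte 2 bit 2; 30 bits remain
Read 4: bits[18:30] width=12 -> value=2629 (bin 101001000101); offset now 30 = byte 3 bit 6; 18 bits remain
Read 5: bits[30:41] width=11 -> value=203 (bin 00011001011); offset now 41 = byte 5 bit 1; 7 bits remain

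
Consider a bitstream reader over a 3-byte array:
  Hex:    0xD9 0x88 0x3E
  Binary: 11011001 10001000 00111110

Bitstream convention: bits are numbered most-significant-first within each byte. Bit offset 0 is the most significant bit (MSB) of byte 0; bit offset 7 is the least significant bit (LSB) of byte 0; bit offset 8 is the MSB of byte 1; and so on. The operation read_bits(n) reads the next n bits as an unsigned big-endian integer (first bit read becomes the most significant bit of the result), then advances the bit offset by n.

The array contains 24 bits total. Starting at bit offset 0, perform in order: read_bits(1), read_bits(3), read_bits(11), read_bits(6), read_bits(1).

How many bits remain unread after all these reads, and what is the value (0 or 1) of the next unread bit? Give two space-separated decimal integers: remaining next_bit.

Answer: 2 1

Derivation:
Read 1: bits[0:1] width=1 -> value=1 (bin 1); offset now 1 = byte 0 bit 1; 23 bits remain
Read 2: bits[1:4] width=3 -> value=5 (bin 101); offset now 4 = byte 0 bit 4; 20 bits remain
Read 3: bits[4:15] width=11 -> value=1220 (bin 10011000100); offset now 15 = byte 1 bit 7; 9 bits remain
Read 4: bits[15:21] width=6 -> value=7 (bin 000111); offset now 21 = byte 2 bit 5; 3 bits remain
Read 5: bits[21:22] width=1 -> value=1 (bin 1); offset now 22 = byte 2 bit 6; 2 bits remain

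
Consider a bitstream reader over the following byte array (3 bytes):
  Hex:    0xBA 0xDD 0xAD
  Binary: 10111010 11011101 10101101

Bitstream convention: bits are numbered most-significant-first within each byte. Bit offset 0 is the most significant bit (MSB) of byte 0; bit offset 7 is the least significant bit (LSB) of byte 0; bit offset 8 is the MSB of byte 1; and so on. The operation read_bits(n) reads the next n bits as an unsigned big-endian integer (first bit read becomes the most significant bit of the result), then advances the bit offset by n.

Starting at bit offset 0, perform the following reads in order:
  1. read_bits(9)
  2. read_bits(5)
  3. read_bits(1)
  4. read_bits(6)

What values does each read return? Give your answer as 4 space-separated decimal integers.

Answer: 373 23 0 53

Derivation:
Read 1: bits[0:9] width=9 -> value=373 (bin 101110101); offset now 9 = byte 1 bit 1; 15 bits remain
Read 2: bits[9:14] width=5 -> value=23 (bin 10111); offset now 14 = byte 1 bit 6; 10 bits remain
Read 3: bits[14:15] width=1 -> value=0 (bin 0); offset now 15 = byte 1 bit 7; 9 bits remain
Read 4: bits[15:21] width=6 -> value=53 (bin 110101); offset now 21 = byte 2 bit 5; 3 bits remain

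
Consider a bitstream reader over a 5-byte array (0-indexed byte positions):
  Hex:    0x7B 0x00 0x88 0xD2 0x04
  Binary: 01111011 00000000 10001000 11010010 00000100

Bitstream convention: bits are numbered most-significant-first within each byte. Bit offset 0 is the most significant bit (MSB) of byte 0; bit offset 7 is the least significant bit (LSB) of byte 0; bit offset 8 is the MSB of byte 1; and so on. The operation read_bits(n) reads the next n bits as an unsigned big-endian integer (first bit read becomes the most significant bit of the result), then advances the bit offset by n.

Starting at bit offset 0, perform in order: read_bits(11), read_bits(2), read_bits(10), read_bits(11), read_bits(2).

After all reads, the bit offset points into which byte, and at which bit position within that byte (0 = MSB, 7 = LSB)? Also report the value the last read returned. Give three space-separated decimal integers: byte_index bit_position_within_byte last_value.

Read 1: bits[0:11] width=11 -> value=984 (bin 01111011000); offset now 11 = byte 1 bit 3; 29 bits remain
Read 2: bits[11:13] width=2 -> value=0 (bin 00); offset now 13 = byte 1 bit 5; 27 bits remain
Read 3: bits[13:23] width=10 -> value=68 (bin 0001000100); offset now 23 = byte 2 bit 7; 17 bits remain
Read 4: bits[23:34] width=11 -> value=840 (bin 01101001000); offset now 34 = byte 4 bit 2; 6 bits remain
Read 5: bits[34:36] width=2 -> value=0 (bin 00); offset now 36 = byte 4 bit 4; 4 bits remain

Answer: 4 4 0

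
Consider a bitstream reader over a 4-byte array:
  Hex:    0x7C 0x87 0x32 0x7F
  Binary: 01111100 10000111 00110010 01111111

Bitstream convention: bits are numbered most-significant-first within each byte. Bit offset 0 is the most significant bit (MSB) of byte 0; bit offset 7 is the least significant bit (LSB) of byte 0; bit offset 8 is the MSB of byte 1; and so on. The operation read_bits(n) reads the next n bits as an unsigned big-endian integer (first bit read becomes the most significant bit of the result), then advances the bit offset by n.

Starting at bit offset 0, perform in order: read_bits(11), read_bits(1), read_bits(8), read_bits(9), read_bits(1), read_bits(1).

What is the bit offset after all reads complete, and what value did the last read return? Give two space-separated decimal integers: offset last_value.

Answer: 31 1

Derivation:
Read 1: bits[0:11] width=11 -> value=996 (bin 01111100100); offset now 11 = byte 1 bit 3; 21 bits remain
Read 2: bits[11:12] width=1 -> value=0 (bin 0); offset now 12 = byte 1 bit 4; 20 bits remain
Read 3: bits[12:20] width=8 -> value=115 (bin 01110011); offset now 20 = byte 2 bit 4; 12 bits remain
Read 4: bits[20:29] width=9 -> value=79 (bin 001001111); offset now 29 = byte 3 bit 5; 3 bits remain
Read 5: bits[29:30] width=1 -> value=1 (bin 1); offset now 30 = byte 3 bit 6; 2 bits remain
Read 6: bits[30:31] width=1 -> value=1 (bin 1); offset now 31 = byte 3 bit 7; 1 bits remain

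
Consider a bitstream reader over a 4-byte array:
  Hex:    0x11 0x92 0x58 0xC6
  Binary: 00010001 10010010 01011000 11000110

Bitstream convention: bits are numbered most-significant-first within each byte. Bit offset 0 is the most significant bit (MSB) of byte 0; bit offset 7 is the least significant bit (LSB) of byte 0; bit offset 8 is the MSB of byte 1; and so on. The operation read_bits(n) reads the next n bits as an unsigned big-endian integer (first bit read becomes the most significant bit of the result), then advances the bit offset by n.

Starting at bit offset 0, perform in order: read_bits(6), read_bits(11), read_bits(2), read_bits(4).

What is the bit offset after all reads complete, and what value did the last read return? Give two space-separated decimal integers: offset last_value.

Read 1: bits[0:6] width=6 -> value=4 (bin 000100); offset now 6 = byte 0 bit 6; 26 bits remain
Read 2: bits[6:17] width=11 -> value=804 (bin 01100100100); offset now 17 = byte 2 bit 1; 15 bits remain
Read 3: bits[17:19] width=2 -> value=2 (bin 10); offset now 19 = byte 2 bit 3; 13 bits remain
Read 4: bits[19:23] width=4 -> value=12 (bin 1100); offset now 23 = byte 2 bit 7; 9 bits remain

Answer: 23 12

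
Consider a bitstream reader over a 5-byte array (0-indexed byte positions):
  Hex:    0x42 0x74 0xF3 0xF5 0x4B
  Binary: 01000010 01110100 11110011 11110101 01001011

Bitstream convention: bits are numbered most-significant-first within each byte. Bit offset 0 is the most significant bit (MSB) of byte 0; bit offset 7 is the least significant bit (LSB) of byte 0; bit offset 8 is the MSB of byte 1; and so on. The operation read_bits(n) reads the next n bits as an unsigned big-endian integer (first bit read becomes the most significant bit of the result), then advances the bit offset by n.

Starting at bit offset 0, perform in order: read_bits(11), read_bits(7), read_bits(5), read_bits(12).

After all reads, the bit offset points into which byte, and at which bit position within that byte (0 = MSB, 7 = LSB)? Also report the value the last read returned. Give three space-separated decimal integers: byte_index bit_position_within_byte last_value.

Read 1: bits[0:11] width=11 -> value=531 (bin 01000010011); offset now 11 = byte 1 bit 3; 29 bits remain
Read 2: bits[11:18] width=7 -> value=83 (bin 1010011); offset now 18 = byte 2 bit 2; 22 bits remain
Read 3: bits[18:23] width=5 -> value=25 (bin 11001); offset now 23 = byte 2 bit 7; 17 bits remain
Read 4: bits[23:35] width=12 -> value=4010 (bin 111110101010); offset now 35 = byte 4 bit 3; 5 bits remain

Answer: 4 3 4010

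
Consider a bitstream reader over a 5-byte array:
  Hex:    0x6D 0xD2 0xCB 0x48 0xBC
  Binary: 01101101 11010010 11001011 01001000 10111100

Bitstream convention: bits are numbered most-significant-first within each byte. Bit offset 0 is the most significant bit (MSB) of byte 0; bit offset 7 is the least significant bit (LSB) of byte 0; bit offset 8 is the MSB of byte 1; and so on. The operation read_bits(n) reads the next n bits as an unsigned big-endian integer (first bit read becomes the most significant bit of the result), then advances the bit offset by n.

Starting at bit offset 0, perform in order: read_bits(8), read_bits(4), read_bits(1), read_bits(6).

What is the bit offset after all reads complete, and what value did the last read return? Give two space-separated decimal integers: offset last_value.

Answer: 19 22

Derivation:
Read 1: bits[0:8] width=8 -> value=109 (bin 01101101); offset now 8 = byte 1 bit 0; 32 bits remain
Read 2: bits[8:12] width=4 -> value=13 (bin 1101); offset now 12 = byte 1 bit 4; 28 bits remain
Read 3: bits[12:13] width=1 -> value=0 (bin 0); offset now 13 = byte 1 bit 5; 27 bits remain
Read 4: bits[13:19] width=6 -> value=22 (bin 010110); offset now 19 = byte 2 bit 3; 21 bits remain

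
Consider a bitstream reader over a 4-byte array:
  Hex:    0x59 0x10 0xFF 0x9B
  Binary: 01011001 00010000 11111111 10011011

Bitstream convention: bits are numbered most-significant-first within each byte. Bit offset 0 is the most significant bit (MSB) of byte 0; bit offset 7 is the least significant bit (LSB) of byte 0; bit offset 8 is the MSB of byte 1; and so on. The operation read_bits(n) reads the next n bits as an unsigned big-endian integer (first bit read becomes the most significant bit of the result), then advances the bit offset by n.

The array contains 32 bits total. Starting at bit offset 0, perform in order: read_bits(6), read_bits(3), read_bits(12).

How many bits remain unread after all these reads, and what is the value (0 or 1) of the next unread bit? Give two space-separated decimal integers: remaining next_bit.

Read 1: bits[0:6] width=6 -> value=22 (bin 010110); offset now 6 = byte 0 bit 6; 26 bits remain
Read 2: bits[6:9] width=3 -> value=2 (bin 010); offset now 9 = byte 1 bit 1; 23 bits remain
Read 3: bits[9:21] width=12 -> value=543 (bin 001000011111); offset now 21 = byte 2 bit 5; 11 bits remain

Answer: 11 1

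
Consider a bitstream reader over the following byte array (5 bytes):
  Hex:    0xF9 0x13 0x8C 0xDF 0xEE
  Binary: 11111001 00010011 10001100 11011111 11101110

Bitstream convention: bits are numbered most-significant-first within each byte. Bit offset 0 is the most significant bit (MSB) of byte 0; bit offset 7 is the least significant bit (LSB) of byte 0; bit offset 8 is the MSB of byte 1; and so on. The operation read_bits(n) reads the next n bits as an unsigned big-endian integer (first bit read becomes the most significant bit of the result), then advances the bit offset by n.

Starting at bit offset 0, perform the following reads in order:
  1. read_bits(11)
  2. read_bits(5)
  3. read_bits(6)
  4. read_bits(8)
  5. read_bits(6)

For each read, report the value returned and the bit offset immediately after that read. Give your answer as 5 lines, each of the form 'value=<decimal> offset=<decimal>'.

Answer: value=1992 offset=11
value=19 offset=16
value=35 offset=22
value=55 offset=30
value=62 offset=36

Derivation:
Read 1: bits[0:11] width=11 -> value=1992 (bin 11111001000); offset now 11 = byte 1 bit 3; 29 bits remain
Read 2: bits[11:16] width=5 -> value=19 (bin 10011); offset now 16 = byte 2 bit 0; 24 bits remain
Read 3: bits[16:22] width=6 -> value=35 (bin 100011); offset now 22 = byte 2 bit 6; 18 bits remain
Read 4: bits[22:30] width=8 -> value=55 (bin 00110111); offset now 30 = byte 3 bit 6; 10 bits remain
Read 5: bits[30:36] width=6 -> value=62 (bin 111110); offset now 36 = byte 4 bit 4; 4 bits remain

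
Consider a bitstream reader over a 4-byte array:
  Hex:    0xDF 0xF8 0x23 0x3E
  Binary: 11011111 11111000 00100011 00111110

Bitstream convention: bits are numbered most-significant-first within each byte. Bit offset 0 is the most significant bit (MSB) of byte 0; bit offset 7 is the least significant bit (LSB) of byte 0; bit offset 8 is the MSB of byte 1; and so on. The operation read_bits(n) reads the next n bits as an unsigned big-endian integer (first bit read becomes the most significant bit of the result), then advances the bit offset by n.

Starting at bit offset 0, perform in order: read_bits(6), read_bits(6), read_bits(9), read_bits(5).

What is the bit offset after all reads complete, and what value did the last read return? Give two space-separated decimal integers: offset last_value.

Answer: 26 12

Derivation:
Read 1: bits[0:6] width=6 -> value=55 (bin 110111); offset now 6 = byte 0 bit 6; 26 bits remain
Read 2: bits[6:12] width=6 -> value=63 (bin 111111); offset now 12 = byte 1 bit 4; 20 bits remain
Read 3: bits[12:21] width=9 -> value=260 (bin 100000100); offset now 21 = byte 2 bit 5; 11 bits remain
Read 4: bits[21:26] width=5 -> value=12 (bin 01100); offset now 26 = byte 3 bit 2; 6 bits remain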